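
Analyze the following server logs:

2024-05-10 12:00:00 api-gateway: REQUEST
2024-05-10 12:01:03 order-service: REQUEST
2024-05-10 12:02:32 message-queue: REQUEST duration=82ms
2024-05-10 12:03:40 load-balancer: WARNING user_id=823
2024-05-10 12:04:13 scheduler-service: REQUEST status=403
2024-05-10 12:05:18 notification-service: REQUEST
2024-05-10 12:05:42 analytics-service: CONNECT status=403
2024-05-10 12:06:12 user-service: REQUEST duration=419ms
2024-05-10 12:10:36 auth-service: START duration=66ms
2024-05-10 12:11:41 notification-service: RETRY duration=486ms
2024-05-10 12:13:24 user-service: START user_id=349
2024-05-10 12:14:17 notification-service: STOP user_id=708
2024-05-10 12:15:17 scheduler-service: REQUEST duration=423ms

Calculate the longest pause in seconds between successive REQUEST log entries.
545

To find the longest gap:

1. Extract all REQUEST events in chronological order
2. Calculate time differences between consecutive events
3. Find the maximum difference
4. Longest gap: 545 seconds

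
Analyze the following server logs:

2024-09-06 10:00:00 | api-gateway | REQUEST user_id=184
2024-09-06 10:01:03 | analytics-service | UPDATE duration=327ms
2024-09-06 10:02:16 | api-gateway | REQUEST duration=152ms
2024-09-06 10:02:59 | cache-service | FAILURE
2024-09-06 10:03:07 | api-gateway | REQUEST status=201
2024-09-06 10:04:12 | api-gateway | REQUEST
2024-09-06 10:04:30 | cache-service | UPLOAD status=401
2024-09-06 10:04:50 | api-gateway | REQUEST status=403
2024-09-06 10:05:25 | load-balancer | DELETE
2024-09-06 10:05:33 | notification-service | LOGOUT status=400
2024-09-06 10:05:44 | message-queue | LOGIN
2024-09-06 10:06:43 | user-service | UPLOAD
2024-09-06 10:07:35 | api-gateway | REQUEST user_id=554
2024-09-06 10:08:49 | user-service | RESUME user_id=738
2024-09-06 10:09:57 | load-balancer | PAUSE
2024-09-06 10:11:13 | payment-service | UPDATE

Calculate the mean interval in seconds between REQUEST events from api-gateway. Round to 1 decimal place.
91.0

To calculate average interval:

1. Find all REQUEST events for api-gateway in order
2. Calculate time gaps between consecutive events
3. Compute mean of gaps: 455 / 5 = 91.0 seconds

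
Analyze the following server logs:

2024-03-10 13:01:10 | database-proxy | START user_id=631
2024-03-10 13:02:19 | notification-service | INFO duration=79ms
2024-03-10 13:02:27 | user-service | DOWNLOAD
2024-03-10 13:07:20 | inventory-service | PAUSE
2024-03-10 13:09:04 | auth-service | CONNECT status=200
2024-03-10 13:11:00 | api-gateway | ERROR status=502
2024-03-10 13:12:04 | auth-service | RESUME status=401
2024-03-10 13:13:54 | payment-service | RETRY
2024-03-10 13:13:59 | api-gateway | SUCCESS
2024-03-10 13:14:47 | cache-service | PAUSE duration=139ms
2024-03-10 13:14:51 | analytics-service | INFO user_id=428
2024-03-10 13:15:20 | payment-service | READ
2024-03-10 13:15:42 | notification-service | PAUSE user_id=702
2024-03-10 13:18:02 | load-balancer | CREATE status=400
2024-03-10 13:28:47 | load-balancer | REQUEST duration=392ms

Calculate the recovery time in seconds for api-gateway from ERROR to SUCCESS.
179

To calculate recovery time:

1. Find ERROR event for api-gateway: 2024-03-10 13:11:00
2. Find next SUCCESS event for api-gateway: 2024-03-10 13:13:59
3. Recovery time: 2024-03-10 13:13:59 - 2024-03-10 13:11:00 = 179 seconds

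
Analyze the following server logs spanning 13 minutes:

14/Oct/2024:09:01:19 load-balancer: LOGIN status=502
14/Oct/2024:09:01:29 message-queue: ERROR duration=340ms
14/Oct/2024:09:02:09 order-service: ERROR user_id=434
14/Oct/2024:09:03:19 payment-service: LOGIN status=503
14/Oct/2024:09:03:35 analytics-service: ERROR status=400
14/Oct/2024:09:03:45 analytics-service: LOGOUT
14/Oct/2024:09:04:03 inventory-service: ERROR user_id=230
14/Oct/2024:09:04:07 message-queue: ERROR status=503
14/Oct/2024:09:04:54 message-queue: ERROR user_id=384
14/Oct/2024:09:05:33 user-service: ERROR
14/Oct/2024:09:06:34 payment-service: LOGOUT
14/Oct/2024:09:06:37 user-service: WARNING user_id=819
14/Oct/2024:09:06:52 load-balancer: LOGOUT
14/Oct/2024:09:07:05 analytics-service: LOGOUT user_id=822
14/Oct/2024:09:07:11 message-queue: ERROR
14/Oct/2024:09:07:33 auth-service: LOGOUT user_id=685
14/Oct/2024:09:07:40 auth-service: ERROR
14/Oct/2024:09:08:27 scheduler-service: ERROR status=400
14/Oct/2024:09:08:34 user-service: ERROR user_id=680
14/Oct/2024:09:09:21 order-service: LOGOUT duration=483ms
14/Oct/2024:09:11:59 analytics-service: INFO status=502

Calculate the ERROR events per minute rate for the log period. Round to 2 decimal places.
0.85

To calculate the rate:

1. Count total ERROR events: 11
2. Total time period: 13 minutes
3. Rate = 11 / 13 = 0.85 events per minute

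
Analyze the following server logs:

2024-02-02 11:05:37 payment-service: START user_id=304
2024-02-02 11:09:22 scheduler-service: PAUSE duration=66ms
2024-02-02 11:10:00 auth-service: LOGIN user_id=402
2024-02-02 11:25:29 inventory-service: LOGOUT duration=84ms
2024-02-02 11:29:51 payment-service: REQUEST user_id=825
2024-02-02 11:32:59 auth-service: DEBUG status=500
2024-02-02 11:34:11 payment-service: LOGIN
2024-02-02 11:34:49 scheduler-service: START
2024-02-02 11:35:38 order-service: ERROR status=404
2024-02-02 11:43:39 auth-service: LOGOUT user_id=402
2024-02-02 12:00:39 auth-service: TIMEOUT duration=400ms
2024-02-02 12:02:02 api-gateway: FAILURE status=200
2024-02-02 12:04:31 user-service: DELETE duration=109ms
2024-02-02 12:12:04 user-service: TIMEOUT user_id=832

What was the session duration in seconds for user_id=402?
2019

To calculate session duration:

1. Find LOGIN event for user_id=402: 2024-02-02 11:10:00
2. Find LOGOUT event for user_id=402: 2024-02-02 11:43:39
3. Session duration: 2024-02-02 11:43:39 - 2024-02-02 11:10:00 = 2019 seconds (33 minutes)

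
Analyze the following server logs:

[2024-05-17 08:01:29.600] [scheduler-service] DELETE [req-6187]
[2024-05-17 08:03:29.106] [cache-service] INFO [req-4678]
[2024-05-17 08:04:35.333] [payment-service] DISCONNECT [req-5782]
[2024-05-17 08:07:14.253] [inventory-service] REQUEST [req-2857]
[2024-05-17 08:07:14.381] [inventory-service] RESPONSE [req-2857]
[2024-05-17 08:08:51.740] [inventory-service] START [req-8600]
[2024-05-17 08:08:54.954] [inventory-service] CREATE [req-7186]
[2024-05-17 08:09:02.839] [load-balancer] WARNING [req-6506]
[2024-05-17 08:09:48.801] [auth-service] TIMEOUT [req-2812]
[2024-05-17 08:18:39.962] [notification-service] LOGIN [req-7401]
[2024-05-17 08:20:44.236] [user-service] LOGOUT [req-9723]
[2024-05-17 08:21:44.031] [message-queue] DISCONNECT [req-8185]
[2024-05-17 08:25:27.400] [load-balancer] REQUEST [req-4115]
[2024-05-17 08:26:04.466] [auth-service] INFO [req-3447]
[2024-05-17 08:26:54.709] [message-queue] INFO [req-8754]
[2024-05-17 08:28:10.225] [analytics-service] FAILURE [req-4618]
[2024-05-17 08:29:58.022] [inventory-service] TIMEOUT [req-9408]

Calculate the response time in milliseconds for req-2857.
128

To calculate latency:

1. Find REQUEST with id req-2857: 2024-05-17 08:07:14.253
2. Find RESPONSE with id req-2857: 2024-05-17 08:07:14.381
3. Latency: 2024-05-17 08:07:14.381 - 2024-05-17 08:07:14.253 = 128ms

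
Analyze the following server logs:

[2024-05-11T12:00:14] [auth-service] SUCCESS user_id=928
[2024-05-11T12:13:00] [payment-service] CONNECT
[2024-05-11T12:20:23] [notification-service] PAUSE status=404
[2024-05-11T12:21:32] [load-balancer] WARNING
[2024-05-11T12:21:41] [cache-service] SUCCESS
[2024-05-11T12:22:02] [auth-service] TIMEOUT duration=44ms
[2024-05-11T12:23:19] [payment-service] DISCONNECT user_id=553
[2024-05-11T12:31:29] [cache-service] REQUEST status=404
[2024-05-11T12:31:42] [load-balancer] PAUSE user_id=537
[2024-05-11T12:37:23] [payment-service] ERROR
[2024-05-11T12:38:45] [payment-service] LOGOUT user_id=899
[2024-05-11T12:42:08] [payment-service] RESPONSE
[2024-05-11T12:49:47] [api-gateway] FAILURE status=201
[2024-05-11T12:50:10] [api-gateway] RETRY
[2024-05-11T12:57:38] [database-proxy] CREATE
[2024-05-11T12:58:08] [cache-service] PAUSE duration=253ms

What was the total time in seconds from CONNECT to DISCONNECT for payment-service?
619

To calculate state duration:

1. Find CONNECT event for payment-service: 2024-05-11T12:13:00
2. Find DISCONNECT event for payment-service: 2024-05-11T12:23:19
3. Calculate duration: 2024-05-11T12:23:19 - 2024-05-11T12:13:00 = 619 seconds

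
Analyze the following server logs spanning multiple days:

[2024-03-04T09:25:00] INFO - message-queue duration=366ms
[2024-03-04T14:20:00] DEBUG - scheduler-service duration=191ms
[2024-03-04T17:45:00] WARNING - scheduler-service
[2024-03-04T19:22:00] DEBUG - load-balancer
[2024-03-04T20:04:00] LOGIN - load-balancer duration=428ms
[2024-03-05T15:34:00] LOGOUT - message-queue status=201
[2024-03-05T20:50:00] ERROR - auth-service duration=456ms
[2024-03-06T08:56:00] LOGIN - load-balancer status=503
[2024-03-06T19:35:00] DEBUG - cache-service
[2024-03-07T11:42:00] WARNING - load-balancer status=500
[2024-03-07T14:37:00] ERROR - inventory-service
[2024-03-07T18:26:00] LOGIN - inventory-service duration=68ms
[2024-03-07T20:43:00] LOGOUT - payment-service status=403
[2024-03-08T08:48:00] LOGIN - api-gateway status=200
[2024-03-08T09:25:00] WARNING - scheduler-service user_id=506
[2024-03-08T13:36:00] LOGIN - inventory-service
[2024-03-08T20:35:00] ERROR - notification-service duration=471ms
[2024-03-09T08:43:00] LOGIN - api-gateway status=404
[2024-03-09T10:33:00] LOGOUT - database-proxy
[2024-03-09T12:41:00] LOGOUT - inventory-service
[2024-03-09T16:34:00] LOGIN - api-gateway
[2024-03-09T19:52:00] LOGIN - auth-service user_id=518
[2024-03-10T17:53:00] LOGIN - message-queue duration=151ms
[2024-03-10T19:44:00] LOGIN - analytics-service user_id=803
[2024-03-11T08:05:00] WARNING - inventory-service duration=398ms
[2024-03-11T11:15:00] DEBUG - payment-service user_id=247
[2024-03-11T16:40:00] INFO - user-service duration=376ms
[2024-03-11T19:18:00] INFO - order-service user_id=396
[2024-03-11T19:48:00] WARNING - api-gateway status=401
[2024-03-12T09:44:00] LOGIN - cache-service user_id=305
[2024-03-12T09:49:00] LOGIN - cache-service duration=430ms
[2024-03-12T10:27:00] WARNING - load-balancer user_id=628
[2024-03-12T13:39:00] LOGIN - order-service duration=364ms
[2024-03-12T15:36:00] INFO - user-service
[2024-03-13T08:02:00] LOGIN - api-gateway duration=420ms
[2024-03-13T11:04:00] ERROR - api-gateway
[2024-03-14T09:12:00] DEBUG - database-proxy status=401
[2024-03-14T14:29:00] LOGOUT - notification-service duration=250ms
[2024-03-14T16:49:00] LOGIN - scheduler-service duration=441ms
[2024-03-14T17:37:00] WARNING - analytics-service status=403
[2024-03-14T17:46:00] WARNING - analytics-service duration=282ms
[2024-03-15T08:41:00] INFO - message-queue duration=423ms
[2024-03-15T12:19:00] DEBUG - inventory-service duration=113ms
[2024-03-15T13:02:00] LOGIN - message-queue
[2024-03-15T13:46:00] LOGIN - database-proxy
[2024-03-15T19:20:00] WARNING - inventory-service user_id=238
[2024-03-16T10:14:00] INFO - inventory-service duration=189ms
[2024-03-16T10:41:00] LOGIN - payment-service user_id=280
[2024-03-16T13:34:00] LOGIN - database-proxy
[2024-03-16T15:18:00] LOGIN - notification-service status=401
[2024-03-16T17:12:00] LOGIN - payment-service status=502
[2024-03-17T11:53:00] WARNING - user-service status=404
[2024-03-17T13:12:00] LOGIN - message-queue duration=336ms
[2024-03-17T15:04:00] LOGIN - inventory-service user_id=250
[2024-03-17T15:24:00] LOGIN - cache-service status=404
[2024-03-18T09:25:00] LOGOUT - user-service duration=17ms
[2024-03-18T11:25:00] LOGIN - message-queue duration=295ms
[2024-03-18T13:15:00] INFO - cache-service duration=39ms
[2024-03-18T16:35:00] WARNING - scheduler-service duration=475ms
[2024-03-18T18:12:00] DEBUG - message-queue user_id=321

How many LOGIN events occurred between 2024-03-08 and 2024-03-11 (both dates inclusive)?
7

To filter by date range:

1. Date range: 2024-03-08 through 2024-03-11, both dates inclusive
2. Filter for LOGIN events whose date falls in this range
3. Count matching events: 7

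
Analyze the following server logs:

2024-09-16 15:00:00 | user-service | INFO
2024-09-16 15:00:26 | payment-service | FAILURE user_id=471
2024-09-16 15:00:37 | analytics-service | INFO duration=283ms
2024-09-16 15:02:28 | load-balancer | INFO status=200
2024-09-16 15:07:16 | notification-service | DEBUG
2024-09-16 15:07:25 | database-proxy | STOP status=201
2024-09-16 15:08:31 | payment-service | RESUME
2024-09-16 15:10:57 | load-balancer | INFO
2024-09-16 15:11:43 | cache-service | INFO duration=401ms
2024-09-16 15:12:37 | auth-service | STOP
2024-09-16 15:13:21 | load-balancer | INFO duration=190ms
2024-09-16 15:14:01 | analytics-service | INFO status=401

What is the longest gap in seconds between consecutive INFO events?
509

To find the longest gap:

1. Extract all INFO events in chronological order
2. Calculate time differences between consecutive events
3. Find the maximum difference
4. Longest gap: 509 seconds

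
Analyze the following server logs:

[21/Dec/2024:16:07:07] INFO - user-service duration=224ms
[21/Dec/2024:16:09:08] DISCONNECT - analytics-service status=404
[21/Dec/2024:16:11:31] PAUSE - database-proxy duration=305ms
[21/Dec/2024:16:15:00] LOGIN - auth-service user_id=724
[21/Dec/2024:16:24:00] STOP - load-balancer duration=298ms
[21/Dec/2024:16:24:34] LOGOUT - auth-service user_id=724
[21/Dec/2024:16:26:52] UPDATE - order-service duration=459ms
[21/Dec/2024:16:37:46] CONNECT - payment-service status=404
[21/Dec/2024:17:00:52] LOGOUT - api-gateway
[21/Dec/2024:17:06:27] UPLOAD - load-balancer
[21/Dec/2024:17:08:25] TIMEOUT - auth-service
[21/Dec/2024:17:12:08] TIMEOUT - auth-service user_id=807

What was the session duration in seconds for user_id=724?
574

To calculate session duration:

1. Find LOGIN event for user_id=724: 21/Dec/2024:16:15:00
2. Find LOGOUT event for user_id=724: 21/Dec/2024:16:24:34
3. Session duration: 21/Dec/2024:16:24:34 - 21/Dec/2024:16:15:00 = 574 seconds (9 minutes)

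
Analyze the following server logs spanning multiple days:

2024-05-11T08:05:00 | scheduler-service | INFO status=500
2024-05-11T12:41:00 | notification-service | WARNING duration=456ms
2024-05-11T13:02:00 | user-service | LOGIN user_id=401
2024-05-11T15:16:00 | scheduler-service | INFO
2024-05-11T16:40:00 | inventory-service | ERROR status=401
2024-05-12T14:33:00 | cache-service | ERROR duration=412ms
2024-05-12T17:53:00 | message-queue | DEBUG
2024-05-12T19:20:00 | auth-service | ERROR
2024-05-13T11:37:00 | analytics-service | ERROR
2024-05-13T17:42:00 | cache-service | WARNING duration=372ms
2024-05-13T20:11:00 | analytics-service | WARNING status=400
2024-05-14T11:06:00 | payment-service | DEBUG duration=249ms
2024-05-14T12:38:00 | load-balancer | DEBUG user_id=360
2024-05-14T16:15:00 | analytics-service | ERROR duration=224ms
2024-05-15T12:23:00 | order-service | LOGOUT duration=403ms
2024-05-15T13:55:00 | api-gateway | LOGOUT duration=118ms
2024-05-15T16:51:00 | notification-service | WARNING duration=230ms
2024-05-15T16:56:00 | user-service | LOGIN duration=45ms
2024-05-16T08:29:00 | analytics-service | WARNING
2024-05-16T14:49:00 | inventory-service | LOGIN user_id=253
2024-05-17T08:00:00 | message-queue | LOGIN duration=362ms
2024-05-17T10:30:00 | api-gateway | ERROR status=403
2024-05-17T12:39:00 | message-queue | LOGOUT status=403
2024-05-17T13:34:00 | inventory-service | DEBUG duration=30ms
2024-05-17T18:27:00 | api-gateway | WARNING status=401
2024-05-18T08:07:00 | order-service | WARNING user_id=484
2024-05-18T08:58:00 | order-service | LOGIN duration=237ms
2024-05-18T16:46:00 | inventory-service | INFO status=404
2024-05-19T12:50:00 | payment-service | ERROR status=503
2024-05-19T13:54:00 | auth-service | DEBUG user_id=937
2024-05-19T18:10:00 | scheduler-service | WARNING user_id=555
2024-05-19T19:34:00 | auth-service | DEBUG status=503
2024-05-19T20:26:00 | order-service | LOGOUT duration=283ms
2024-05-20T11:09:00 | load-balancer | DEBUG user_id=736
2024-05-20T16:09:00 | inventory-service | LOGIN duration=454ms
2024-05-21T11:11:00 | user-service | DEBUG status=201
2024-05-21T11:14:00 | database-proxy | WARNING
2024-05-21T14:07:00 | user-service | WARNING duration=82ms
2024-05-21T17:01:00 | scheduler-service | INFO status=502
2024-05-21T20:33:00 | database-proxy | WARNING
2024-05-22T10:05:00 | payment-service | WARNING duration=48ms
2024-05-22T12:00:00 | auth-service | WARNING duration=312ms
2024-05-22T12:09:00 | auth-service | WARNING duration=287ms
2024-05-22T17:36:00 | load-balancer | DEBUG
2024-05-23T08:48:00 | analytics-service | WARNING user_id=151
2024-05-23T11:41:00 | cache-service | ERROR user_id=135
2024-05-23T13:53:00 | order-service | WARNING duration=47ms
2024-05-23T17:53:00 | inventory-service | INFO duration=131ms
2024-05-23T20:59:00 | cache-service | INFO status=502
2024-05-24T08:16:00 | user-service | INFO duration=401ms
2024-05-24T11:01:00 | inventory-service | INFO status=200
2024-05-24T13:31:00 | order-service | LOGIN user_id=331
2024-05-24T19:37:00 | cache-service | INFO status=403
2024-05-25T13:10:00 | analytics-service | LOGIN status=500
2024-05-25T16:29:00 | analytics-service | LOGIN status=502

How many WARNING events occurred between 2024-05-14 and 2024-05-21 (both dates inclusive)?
8

To filter by date range:

1. Date range: 2024-05-14 through 2024-05-21, both dates inclusive
2. Filter for WARNING events whose date falls in this range
3. Count matching events: 8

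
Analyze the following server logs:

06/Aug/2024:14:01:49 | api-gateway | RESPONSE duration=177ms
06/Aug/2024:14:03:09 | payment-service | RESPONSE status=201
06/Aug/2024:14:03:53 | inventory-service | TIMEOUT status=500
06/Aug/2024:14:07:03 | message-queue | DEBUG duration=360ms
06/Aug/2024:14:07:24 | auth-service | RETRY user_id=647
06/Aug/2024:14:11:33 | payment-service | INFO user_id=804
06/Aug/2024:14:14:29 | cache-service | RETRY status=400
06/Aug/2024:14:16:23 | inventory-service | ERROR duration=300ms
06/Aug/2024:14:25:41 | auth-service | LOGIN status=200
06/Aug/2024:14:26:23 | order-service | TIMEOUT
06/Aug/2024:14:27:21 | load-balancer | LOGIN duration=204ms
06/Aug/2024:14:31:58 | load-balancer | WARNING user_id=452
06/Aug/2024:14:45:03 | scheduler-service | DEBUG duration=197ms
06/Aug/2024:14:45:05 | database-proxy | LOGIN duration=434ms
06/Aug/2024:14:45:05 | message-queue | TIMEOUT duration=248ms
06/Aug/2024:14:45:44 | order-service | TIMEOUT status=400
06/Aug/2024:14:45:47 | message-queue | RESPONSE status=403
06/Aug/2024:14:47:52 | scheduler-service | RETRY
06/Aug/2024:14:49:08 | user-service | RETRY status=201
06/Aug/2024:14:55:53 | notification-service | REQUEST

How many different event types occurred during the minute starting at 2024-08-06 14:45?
4

To count unique event types:

1. Filter events in the minute starting at 2024-08-06 14:45
2. Extract event types from matching entries
3. Count unique types: 4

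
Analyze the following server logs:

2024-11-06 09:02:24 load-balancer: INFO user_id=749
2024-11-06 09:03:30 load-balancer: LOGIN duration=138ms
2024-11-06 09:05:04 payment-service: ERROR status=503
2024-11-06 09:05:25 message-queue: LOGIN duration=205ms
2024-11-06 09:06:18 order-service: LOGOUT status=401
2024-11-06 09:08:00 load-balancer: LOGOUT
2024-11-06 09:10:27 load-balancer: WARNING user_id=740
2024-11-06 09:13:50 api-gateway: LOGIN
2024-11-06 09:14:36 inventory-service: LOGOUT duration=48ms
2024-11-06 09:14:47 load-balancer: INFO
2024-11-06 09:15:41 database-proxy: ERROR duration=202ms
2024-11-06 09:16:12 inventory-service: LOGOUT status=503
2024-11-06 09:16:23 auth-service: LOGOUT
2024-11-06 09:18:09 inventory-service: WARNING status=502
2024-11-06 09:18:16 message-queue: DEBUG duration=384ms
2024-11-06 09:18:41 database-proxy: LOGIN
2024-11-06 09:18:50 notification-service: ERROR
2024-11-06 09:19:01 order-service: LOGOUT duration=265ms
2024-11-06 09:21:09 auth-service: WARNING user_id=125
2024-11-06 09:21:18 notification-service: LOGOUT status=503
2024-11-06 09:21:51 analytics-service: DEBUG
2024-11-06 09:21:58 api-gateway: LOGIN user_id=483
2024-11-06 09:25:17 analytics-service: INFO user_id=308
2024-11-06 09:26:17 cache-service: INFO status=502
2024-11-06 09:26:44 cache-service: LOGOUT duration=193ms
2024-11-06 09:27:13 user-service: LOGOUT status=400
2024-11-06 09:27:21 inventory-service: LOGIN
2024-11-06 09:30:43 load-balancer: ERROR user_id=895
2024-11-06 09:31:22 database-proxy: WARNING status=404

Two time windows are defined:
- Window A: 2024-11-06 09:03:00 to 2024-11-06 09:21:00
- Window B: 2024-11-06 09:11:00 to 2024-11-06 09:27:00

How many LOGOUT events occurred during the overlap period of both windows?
4

To find overlap events:

1. Window A: 2024-11-06 09:03:00 to 2024-11-06 09:21:00
2. Window B: 2024-11-06 09:11:00 to 2024-11-06 09:27:00
3. Overlap period: 2024-11-06 09:11:00 to 2024-11-06 09:21:00
4. Count LOGOUT events in overlap: 4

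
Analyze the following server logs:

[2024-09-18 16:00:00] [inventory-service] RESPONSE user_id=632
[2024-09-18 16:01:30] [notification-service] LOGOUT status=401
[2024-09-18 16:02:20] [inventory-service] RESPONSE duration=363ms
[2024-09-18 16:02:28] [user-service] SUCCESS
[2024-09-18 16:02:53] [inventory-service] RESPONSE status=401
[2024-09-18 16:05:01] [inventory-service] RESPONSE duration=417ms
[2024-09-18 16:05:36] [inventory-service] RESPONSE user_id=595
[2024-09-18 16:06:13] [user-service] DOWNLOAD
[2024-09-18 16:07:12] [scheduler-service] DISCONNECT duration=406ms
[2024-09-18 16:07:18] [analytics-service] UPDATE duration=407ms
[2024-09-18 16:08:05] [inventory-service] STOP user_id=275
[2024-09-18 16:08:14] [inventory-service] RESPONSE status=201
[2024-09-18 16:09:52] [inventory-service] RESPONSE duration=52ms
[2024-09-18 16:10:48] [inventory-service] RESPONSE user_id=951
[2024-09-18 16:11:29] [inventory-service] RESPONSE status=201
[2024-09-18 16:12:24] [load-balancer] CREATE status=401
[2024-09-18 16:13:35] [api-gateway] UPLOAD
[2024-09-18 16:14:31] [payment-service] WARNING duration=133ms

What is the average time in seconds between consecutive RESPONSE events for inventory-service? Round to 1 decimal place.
86.1

To calculate average interval:

1. Find all RESPONSE events for inventory-service in order
2. Calculate time gaps between consecutive events
3. Compute mean of gaps: 689 / 8 = 86.1 seconds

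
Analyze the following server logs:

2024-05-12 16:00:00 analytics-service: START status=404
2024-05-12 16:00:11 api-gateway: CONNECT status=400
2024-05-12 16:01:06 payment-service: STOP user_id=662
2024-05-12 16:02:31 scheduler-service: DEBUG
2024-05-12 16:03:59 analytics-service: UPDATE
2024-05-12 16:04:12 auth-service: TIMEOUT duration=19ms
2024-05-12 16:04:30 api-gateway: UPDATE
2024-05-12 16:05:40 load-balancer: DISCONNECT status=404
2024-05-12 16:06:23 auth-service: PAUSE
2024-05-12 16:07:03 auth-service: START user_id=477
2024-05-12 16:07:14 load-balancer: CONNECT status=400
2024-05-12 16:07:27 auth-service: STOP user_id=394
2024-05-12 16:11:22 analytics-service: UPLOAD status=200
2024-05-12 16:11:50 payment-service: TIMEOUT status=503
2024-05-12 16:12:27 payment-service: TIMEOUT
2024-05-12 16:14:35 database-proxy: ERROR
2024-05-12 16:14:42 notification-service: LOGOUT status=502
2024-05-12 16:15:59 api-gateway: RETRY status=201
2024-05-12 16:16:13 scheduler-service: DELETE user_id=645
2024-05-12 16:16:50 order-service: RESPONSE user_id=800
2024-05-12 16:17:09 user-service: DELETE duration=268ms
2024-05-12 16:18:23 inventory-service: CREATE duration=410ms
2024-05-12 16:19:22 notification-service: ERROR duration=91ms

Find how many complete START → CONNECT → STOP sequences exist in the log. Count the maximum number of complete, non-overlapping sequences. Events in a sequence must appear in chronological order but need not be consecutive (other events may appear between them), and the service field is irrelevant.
2

To count sequences:

1. Look for pattern: START → CONNECT → STOP
2. Greedily scan the log in chronological order, matching each sequence element in turn (ignoring service)
3. Each time the full pattern completes, increment the count and restart matching from the next event
4. Complete non-overlapping sequences found: 2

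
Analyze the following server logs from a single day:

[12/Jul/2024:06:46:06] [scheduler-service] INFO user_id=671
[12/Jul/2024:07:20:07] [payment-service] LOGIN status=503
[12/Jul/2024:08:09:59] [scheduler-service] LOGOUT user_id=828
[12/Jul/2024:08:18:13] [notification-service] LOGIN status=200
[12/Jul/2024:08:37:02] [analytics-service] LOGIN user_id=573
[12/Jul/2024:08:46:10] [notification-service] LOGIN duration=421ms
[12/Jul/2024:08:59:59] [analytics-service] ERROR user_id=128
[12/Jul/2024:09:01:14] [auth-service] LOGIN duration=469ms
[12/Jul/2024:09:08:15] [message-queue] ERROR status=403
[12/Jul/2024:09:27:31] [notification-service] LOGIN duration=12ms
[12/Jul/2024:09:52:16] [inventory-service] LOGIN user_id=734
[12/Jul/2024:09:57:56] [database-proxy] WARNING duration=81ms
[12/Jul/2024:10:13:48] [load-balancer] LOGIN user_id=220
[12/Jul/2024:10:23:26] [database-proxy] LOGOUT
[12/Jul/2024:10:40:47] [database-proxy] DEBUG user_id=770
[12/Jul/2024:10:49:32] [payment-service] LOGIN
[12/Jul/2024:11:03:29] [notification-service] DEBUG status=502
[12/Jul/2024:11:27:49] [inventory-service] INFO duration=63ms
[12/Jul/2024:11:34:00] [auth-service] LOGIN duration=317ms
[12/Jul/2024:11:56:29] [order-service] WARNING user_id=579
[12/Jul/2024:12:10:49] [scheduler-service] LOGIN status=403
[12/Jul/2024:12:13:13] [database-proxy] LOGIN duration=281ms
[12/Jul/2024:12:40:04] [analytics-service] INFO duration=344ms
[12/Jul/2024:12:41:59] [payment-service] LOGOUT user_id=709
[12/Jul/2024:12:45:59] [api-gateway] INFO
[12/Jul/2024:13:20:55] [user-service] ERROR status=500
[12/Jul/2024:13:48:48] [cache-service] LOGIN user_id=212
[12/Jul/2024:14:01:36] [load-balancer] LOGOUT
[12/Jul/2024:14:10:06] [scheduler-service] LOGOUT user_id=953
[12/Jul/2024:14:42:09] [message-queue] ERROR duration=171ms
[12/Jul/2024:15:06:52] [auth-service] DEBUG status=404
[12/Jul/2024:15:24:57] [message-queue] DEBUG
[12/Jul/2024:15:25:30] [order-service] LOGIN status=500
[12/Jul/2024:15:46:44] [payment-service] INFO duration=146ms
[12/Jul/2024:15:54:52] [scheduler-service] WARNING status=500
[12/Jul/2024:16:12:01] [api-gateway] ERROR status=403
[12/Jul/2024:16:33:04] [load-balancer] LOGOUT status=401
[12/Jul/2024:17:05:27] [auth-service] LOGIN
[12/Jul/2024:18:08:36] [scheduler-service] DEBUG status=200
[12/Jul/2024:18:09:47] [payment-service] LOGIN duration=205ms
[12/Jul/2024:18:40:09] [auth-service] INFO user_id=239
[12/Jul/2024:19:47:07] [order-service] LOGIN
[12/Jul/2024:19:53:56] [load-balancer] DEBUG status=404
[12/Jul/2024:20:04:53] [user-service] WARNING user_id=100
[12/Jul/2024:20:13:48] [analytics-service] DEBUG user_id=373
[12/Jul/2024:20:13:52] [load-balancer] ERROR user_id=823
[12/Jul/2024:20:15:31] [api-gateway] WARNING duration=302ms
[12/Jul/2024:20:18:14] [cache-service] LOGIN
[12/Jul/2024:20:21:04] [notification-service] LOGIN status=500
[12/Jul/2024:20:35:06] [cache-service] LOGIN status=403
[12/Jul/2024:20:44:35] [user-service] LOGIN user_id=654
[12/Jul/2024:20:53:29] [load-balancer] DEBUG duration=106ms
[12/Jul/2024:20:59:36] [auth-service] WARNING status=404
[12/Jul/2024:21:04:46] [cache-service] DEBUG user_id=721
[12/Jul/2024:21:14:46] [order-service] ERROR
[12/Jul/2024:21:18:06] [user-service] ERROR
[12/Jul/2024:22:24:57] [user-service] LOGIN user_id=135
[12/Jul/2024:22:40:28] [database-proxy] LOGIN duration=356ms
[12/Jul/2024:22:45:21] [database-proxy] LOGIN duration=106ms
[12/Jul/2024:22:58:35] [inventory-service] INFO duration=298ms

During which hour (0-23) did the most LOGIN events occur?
20

To find the peak hour:

1. Group all LOGIN events by hour
2. Count events in each hour
3. Find hour with maximum count
4. Peak hour: 20 (with 4 events)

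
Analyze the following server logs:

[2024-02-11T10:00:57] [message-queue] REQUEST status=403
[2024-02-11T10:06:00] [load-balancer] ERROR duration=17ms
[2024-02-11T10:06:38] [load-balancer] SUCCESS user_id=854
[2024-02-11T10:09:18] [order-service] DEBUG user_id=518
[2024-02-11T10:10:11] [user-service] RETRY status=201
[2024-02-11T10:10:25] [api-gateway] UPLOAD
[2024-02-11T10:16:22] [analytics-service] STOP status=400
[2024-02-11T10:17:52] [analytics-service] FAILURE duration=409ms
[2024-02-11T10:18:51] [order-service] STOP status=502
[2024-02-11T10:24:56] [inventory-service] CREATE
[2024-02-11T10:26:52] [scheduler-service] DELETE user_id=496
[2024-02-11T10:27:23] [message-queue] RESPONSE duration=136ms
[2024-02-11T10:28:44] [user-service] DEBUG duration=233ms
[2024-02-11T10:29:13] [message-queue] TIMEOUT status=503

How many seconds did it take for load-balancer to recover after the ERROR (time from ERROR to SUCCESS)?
38

To calculate recovery time:

1. Find ERROR event for load-balancer: 2024-02-11T10:06:00
2. Find next SUCCESS event for load-balancer: 2024-02-11T10:06:38
3. Recovery time: 2024-02-11T10:06:38 - 2024-02-11T10:06:00 = 38 seconds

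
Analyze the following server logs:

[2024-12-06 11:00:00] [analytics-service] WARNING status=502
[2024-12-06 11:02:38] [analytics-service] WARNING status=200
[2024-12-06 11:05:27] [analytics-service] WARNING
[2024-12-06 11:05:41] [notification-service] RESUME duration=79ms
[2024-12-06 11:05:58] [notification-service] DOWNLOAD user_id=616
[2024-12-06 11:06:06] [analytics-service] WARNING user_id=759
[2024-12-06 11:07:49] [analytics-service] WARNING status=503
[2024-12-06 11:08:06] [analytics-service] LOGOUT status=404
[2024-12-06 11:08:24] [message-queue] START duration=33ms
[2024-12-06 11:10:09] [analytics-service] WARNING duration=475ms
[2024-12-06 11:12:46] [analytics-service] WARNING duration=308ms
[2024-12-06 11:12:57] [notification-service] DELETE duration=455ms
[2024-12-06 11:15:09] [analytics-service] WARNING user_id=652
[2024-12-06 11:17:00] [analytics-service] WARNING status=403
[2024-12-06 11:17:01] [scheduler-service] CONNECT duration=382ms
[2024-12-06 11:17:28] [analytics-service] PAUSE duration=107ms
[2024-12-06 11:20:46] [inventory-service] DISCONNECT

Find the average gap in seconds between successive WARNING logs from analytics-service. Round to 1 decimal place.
127.5

To calculate average interval:

1. Find all WARNING events for analytics-service in order
2. Calculate time gaps between consecutive events
3. Compute mean of gaps: 1020 / 8 = 127.5 seconds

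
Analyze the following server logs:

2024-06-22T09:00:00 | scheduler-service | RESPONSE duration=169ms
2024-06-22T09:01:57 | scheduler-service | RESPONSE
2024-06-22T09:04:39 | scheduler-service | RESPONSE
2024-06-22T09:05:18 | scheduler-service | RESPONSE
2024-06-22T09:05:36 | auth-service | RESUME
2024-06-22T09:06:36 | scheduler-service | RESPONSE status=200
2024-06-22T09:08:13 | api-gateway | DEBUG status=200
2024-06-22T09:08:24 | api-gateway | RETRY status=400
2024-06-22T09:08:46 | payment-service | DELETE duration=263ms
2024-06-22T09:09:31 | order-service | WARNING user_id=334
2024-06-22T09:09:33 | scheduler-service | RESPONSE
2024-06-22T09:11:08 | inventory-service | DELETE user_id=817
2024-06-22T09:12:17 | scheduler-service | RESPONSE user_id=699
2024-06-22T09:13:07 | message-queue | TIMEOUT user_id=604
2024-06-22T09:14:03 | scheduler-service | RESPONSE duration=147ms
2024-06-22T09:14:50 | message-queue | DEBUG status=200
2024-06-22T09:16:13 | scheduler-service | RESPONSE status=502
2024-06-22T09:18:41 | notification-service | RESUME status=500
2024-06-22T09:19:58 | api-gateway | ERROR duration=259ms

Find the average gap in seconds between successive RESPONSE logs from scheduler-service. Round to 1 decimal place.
121.6

To calculate average interval:

1. Find all RESPONSE events for scheduler-service in order
2. Calculate time gaps between consecutive events
3. Compute mean of gaps: 973 / 8 = 121.6 seconds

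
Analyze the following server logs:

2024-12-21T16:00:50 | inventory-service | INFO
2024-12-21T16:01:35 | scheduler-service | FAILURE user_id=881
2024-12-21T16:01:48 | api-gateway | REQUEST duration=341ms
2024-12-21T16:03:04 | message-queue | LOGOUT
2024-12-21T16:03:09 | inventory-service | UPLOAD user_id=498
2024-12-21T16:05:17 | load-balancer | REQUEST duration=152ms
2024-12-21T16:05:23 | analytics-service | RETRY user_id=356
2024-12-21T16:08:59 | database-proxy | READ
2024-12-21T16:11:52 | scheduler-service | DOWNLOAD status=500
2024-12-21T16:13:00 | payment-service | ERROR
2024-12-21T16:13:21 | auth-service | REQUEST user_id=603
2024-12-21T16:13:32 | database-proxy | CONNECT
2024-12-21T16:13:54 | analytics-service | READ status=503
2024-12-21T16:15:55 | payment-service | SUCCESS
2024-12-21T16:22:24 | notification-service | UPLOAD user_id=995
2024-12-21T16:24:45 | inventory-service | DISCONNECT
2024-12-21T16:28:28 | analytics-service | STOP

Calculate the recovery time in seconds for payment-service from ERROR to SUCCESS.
175

To calculate recovery time:

1. Find ERROR event for payment-service: 2024-12-21T16:13:00
2. Find next SUCCESS event for payment-service: 2024-12-21T16:15:55
3. Recovery time: 2024-12-21T16:15:55 - 2024-12-21T16:13:00 = 175 seconds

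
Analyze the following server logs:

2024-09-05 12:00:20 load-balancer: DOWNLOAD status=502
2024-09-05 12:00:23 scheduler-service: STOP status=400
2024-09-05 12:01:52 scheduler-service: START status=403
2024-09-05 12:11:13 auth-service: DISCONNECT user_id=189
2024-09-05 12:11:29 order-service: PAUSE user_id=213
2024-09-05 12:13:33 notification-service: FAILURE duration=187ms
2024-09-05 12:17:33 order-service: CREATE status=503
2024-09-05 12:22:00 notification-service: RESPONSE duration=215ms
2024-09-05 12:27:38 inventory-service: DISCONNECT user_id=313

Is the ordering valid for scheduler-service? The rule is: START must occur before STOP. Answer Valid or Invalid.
Invalid

To validate ordering:

1. Required order: START → STOP
2. Rule: START must occur before STOP
3. Check actual order of events for scheduler-service
4. Result: Invalid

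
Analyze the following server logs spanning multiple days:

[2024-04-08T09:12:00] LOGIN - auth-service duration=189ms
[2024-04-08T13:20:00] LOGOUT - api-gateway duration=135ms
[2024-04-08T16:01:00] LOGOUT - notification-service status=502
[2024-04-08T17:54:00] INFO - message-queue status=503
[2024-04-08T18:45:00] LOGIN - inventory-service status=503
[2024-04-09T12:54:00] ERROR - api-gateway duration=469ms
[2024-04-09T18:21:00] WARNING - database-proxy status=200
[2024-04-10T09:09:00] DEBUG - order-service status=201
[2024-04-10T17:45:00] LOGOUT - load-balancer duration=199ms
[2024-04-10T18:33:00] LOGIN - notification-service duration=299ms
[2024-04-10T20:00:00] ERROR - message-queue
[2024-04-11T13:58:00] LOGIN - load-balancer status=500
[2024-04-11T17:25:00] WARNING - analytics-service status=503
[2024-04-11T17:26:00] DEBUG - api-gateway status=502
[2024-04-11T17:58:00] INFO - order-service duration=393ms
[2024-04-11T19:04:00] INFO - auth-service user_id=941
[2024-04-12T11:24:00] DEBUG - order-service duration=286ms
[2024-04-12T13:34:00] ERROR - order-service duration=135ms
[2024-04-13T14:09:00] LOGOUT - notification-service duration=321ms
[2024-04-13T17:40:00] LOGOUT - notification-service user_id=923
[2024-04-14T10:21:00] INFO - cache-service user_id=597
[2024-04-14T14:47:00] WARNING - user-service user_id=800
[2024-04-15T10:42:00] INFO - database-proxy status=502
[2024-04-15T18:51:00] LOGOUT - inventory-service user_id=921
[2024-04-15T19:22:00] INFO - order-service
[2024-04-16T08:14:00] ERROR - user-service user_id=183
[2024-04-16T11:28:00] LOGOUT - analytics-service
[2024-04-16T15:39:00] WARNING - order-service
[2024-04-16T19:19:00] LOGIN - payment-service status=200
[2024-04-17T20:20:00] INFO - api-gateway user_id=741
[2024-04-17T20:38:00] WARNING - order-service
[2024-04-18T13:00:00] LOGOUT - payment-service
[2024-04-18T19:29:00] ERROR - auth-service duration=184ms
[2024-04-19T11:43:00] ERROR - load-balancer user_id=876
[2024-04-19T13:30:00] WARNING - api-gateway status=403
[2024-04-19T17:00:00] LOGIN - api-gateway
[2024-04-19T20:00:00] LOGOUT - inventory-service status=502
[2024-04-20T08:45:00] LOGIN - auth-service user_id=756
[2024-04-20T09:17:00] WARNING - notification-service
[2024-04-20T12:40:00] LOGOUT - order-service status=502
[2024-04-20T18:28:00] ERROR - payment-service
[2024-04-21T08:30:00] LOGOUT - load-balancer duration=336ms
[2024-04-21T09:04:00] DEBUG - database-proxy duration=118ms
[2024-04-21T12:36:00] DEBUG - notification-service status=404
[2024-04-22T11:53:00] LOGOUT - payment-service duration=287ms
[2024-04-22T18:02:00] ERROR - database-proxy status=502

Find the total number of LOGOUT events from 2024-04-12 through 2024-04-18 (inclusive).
5

To filter by date range:

1. Date range: 2024-04-12 through 2024-04-18, both dates inclusive
2. Filter for LOGOUT events whose date falls in this range
3. Count matching events: 5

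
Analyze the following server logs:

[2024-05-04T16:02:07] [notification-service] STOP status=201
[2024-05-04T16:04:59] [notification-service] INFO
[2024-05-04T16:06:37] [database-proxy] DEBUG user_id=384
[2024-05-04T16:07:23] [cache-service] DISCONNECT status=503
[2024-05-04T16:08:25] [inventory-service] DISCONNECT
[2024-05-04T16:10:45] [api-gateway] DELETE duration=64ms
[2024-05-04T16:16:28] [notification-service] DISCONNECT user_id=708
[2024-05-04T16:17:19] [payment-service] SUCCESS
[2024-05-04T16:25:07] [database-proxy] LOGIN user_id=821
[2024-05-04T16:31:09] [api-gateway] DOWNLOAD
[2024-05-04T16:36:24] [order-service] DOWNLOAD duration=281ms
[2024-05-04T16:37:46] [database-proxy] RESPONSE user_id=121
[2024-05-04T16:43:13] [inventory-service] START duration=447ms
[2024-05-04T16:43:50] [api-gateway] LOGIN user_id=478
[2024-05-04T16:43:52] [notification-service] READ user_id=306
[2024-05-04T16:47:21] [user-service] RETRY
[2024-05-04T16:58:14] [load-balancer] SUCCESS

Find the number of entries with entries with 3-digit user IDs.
6

To find matching entries:

1. Pattern to match: entries with 3-digit user IDs
2. Scan each log entry for the pattern
3. Count matches: 6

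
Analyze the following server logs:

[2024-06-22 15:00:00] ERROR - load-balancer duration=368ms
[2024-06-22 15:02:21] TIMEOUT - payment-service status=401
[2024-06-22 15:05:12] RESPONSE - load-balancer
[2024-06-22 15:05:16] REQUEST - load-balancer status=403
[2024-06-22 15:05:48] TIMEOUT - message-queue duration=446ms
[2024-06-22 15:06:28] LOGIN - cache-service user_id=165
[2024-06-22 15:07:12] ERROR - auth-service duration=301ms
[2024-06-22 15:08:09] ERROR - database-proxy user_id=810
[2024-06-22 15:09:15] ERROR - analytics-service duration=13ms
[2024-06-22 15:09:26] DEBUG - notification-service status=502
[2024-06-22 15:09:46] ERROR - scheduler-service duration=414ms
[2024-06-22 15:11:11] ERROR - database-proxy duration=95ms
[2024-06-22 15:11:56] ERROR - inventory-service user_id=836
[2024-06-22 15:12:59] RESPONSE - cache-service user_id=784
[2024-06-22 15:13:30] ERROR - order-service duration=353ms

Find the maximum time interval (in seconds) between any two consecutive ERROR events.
432

To find the longest gap:

1. Extract all ERROR events in chronological order
2. Calculate time differences between consecutive events
3. Find the maximum difference
4. Longest gap: 432 seconds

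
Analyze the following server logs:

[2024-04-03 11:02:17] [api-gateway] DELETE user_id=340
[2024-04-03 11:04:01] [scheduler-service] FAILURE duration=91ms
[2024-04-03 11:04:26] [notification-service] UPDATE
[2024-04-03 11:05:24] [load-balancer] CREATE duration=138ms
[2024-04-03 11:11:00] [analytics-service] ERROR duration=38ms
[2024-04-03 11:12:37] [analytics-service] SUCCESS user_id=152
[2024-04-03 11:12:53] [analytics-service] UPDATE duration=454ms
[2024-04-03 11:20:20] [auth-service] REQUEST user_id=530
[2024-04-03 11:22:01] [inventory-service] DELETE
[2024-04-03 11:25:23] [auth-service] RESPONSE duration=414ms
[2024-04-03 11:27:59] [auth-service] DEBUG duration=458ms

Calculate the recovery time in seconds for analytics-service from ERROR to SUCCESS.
97

To calculate recovery time:

1. Find ERROR event for analytics-service: 2024-04-03 11:11:00
2. Find next SUCCESS event for analytics-service: 2024-04-03 11:12:37
3. Recovery time: 2024-04-03 11:12:37 - 2024-04-03 11:11:00 = 97 seconds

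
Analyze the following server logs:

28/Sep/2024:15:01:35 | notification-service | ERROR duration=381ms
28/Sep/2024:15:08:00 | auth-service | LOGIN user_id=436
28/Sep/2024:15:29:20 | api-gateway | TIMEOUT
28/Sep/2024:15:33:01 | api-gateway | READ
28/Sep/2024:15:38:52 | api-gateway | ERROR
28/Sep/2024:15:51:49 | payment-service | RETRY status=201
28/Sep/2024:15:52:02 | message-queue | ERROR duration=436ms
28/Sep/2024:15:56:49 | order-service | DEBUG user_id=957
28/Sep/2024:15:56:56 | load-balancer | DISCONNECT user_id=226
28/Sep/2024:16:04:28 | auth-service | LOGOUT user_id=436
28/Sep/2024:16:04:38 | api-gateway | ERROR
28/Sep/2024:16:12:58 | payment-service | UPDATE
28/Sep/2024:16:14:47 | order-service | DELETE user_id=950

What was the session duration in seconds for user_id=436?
3388

To calculate session duration:

1. Find LOGIN event for user_id=436: 28/Sep/2024:15:08:00
2. Find LOGOUT event for user_id=436: 28/Sep/2024:16:04:28
3. Session duration: 28/Sep/2024:16:04:28 - 28/Sep/2024:15:08:00 = 3388 seconds (56 minutes)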